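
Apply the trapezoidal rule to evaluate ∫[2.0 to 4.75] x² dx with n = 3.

f(x) = x²
a = 2.0, b = 4.75, n = 3
h = (b - a)/n = 0.916667

Trapezoidal rule: (h/2)[f(x₀) + 2f(x₁) + 2f(x₂) + ... + f(xₙ)]

x_0 = 2.0000, f(x_0) = 4.000000, coefficient = 1
x_1 = 2.9167, f(x_1) = 8.506944, coefficient = 2
x_2 = 3.8333, f(x_2) = 14.694444, coefficient = 2
x_3 = 4.7500, f(x_3) = 22.562500, coefficient = 1

I ≈ (0.916667/2) × 72.965278 = 33.442419
Exact value: 33.057292
Error: 0.385127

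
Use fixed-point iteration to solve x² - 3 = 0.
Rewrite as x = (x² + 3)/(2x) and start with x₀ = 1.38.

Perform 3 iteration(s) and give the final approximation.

Equation: x² - 3 = 0
Fixed-point form: x = (x² + 3)/(2x)
x₀ = 1.38

x_1 = g(1.380000) = 1.776957
x_2 = g(1.776957) = 1.732618
x_3 = g(1.732618) = 1.732051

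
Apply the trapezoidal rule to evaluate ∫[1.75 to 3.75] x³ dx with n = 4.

f(x) = x³
a = 1.75, b = 3.75, n = 4
h = (b - a)/n = 0.500000

Trapezoidal rule: (h/2)[f(x₀) + 2f(x₁) + 2f(x₂) + ... + f(xₙ)]

x_0 = 1.7500, f(x_0) = 5.359375, coefficient = 1
x_1 = 2.2500, f(x_1) = 11.390625, coefficient = 2
x_2 = 2.7500, f(x_2) = 20.796875, coefficient = 2
x_3 = 3.2500, f(x_3) = 34.328125, coefficient = 2
x_4 = 3.7500, f(x_4) = 52.734375, coefficient = 1

I ≈ (0.500000/2) × 191.125000 = 47.781250
Exact value: 47.093750
Error: 0.687500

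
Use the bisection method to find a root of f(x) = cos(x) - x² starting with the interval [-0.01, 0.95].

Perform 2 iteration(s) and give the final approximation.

f(x) = cos(x) - x²
Initial interval: [-0.01, 0.95]

Iteration 1:
  c_1 = (-0.010000 + 0.950000)/2 = 0.470000
  f(c_1) = f(0.470000) = 0.670668
  f(a) × f(c) ≥ 0, new interval: [0.470000, 0.950000]
Iteration 2:
  c_2 = (0.470000 + 0.950000)/2 = 0.710000
  f(c_2) = f(0.710000) = 0.254262
  f(a) × f(c) ≥ 0, new interval: [0.710000, 0.950000]

After 2 iteration(s), the approximation is c_2 = 0.710000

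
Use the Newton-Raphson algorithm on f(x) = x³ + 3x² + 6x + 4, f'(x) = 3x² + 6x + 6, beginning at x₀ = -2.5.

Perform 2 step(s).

f(x) = x³ + 3x² + 6x + 4
f'(x) = 3x² + 6x + 6
x₀ = -2.5

Newton-Raphson formula: x_{n+1} = x_n - f(x_n)/f'(x_n)

Iteration 1:
  f(-2.500000) = -7.875000
  f'(-2.500000) = 9.750000
  x_1 = -2.500000 - (-7.875000)/9.750000 = -1.692308
Iteration 2:
  f(-1.692308) = -2.408739
  f'(-1.692308) = 4.437870
  x_2 = -1.692308 - (-2.408739)/4.437870 = -1.149538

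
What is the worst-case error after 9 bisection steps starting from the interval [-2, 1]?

Bisection error bound: |error| ≤ (b-a)/2^n
|error| ≤ (1 - (-2))/2^9 = 3/2^9
|error| ≤ 0.0058593750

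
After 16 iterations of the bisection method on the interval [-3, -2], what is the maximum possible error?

Bisection error bound: |error| ≤ (b-a)/2^n
|error| ≤ (-2 - (-3))/2^16 = 1/2^16
|error| ≤ 0.0000152588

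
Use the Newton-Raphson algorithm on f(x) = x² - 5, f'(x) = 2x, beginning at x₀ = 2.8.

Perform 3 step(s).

f(x) = x² - 5
f'(x) = 2x
x₀ = 2.8

Newton-Raphson formula: x_{n+1} = x_n - f(x_n)/f'(x_n)

Iteration 1:
  f(2.800000) = 2.840000
  f'(2.800000) = 5.600000
  x_1 = 2.800000 - 2.840000/5.600000 = 2.292857
Iteration 2:
  f(2.292857) = 0.257194
  f'(2.292857) = 4.585714
  x_2 = 2.292857 - 0.257194/4.585714 = 2.236771
Iteration 3:
  f(2.236771) = 0.003146
  f'(2.236771) = 4.473543
  x_3 = 2.236771 - 0.003146/4.473543 = 2.236068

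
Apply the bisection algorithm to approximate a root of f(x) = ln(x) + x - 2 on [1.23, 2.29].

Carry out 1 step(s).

f(x) = ln(x) + x - 2
Initial interval: [1.23, 2.29]

Iteration 1:
  c_1 = (1.230000 + 2.290000)/2 = 1.760000
  f(c_1) = f(1.760000) = 0.325314
  f(a) × f(c) < 0, new interval: [1.230000, 1.760000]

After 1 iteration(s), the approximation is c_1 = 1.760000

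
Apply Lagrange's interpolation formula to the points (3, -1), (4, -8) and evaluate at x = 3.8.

Lagrange interpolation formula:
P(x) = Σ yᵢ × Lᵢ(x)
where Lᵢ(x) = Π_{j≠i} (x - xⱼ)/(xᵢ - xⱼ)

L_0(3.8) = (3.8 - 4)/(3 - 4) = 0.200000
L_1(3.8) = (3.8 - 3)/(4 - 3) = 0.800000

P(3.8) = (-1)×L_0(3.8) + (-8)×L_1(3.8)
P(3.8) = -6.600000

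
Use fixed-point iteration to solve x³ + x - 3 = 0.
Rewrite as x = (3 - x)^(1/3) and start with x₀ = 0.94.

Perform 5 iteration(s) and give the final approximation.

Equation: x³ + x - 3 = 0
Fixed-point form: x = (3 - x)^(1/3)
x₀ = 0.94

x_1 = g(0.940000) = 1.272396
x_2 = g(1.272396) = 1.199908
x_3 = g(1.199908) = 1.216461
x_4 = g(1.216461) = 1.212721
x_5 = g(1.212721) = 1.213568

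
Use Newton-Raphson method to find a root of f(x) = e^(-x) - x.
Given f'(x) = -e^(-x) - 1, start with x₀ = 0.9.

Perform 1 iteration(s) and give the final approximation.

f(x) = e^(-x) - x
f'(x) = -e^(-x) - 1
x₀ = 0.9

Newton-Raphson formula: x_{n+1} = x_n - f(x_n)/f'(x_n)

Iteration 1:
  f(0.900000) = -0.493430
  f'(0.900000) = -1.406570
  x_1 = 0.900000 - (-0.493430)/(-1.406570) = 0.549196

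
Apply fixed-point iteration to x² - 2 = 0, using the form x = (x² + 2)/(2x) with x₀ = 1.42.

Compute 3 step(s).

Equation: x² - 2 = 0
Fixed-point form: x = (x² + 2)/(2x)
x₀ = 1.42

x_1 = g(1.420000) = 1.414225
x_2 = g(1.414225) = 1.414214
x_3 = g(1.414214) = 1.414214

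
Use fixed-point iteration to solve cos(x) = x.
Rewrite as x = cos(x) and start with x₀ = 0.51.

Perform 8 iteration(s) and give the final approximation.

Equation: cos(x) = x
Fixed-point form: x = cos(x)
x₀ = 0.51

x_1 = g(0.510000) = 0.872745
x_2 = g(0.872745) = 0.642726
x_3 = g(0.642726) = 0.800465
x_4 = g(0.800465) = 0.696373
x_5 = g(0.696373) = 0.767173
x_6 = g(0.767173) = 0.719875
x_7 = g(0.719875) = 0.751888
x_8 = g(0.751888) = 0.730401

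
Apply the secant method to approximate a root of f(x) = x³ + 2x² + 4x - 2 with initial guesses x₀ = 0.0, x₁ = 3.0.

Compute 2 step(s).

f(x) = x³ + 2x² + 4x - 2
x₀ = 0.0, x₁ = 3.0

Secant formula: x_{n+1} = x_n - f(x_n)(x_n - x_{n-1})/(f(x_n) - f(x_{n-1}))

Iteration 1:
  f(0.000000) = -2.000000
  f(3.000000) = 55.000000
  x_2 = 3.000000 - 55.000000×(3.000000 - 0.000000)/(55.000000 - (-2.000000))
       = 0.105263
Iteration 2:
  f(3.000000) = 55.000000
  f(0.105263) = -1.555620
  x_3 = 0.105263 - (-1.555620)×(0.105263 - 3.000000)/(-1.555620 - 55.000000)
       = 0.184886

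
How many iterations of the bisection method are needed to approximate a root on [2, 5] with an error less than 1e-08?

We need (b-a)/2^n ≤ 1e-08
(5 - 2)/2^n ≤ 1e-08
3/2^n ≤ 1e-08
2^n ≥ 300000000
n ≥ log₂(300000000) = 28.16
n ≥ 29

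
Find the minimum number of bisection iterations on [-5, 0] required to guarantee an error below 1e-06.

We need (b-a)/2^n ≤ 1e-06
(0 - (-5))/2^n ≤ 1e-06
5/2^n ≤ 1e-06
2^n ≥ 5000000
n ≥ log₂(5000000) = 22.25
n ≥ 23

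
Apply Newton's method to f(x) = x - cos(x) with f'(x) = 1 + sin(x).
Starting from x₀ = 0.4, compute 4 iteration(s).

f(x) = x - cos(x)
f'(x) = 1 + sin(x)
x₀ = 0.4

Newton-Raphson formula: x_{n+1} = x_n - f(x_n)/f'(x_n)

Iteration 1:
  f(0.400000) = -0.521061
  f'(0.400000) = 1.389418
  x_1 = 0.400000 - (-0.521061)/1.389418 = 0.775021
Iteration 2:
  f(0.775021) = 0.060615
  f'(0.775021) = 1.699731
  x_2 = 0.775021 - 0.060615/1.699731 = 0.739360
Iteration 3:
  f(0.739360) = 0.000460
  f'(0.739360) = 1.673815
  x_3 = 0.739360 - 0.000460/1.673815 = 0.739085
Iteration 4:
  f(0.739085) = 0.000000
  f'(0.739085) = 1.673612
  x_4 = 0.739085 - 0.000000/1.673612 = 0.739085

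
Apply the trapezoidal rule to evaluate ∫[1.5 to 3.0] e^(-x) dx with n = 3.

f(x) = e^(-x)
a = 1.5, b = 3.0, n = 3
h = (b - a)/n = 0.500000

Trapezoidal rule: (h/2)[f(x₀) + 2f(x₁) + 2f(x₂) + ... + f(xₙ)]

x_0 = 1.5000, f(x_0) = 0.223130, coefficient = 1
x_1 = 2.0000, f(x_1) = 0.135335, coefficient = 2
x_2 = 2.5000, f(x_2) = 0.082085, coefficient = 2
x_3 = 3.0000, f(x_3) = 0.049787, coefficient = 1

I ≈ (0.500000/2) × 0.707758 = 0.176939
Exact value: 0.173343
Error: 0.003596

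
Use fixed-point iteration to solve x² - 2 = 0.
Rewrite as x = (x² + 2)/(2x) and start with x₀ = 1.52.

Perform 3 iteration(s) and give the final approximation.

Equation: x² - 2 = 0
Fixed-point form: x = (x² + 2)/(2x)
x₀ = 1.52

x_1 = g(1.520000) = 1.417895
x_2 = g(1.417895) = 1.414218
x_3 = g(1.414218) = 1.414214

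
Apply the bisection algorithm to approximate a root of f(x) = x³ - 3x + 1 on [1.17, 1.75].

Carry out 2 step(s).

f(x) = x³ - 3x + 1
Initial interval: [1.17, 1.75]

Iteration 1:
  c_1 = (1.170000 + 1.750000)/2 = 1.460000
  f(c_1) = f(1.460000) = -0.267864
  f(a) × f(c) ≥ 0, new interval: [1.460000, 1.750000]
Iteration 2:
  c_2 = (1.460000 + 1.750000)/2 = 1.605000
  f(c_2) = f(1.605000) = 0.319520
  f(a) × f(c) < 0, new interval: [1.460000, 1.605000]

After 2 iteration(s), the approximation is c_2 = 1.605000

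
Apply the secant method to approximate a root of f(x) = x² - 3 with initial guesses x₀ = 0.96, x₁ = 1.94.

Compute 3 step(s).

f(x) = x² - 3
x₀ = 0.96, x₁ = 1.94

Secant formula: x_{n+1} = x_n - f(x_n)(x_n - x_{n-1})/(f(x_n) - f(x_{n-1}))

Iteration 1:
  f(0.960000) = -2.078400
  f(1.940000) = 0.763600
  x_2 = 1.940000 - 0.763600×(1.940000 - 0.960000)/(0.763600 - (-2.078400))
       = 1.676690
Iteration 2:
  f(1.940000) = 0.763600
  f(1.676690) = -0.188712
  x_3 = 1.676690 - (-0.188712)×(1.676690 - 1.940000)/(-0.188712 - 0.763600)
       = 1.728868
Iteration 3:
  f(1.676690) = -0.188712
  f(1.728868) = -0.011016
  x_4 = 1.728868 - (-0.011016)×(1.728868 - 1.676690)/(-0.011016 - (-0.188712))
       = 1.732103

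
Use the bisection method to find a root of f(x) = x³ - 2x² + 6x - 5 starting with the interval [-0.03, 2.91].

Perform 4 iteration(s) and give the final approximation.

f(x) = x³ - 2x² + 6x - 5
Initial interval: [-0.03, 2.91]

Iteration 1:
  c_1 = (-0.030000 + 2.910000)/2 = 1.440000
  f(c_1) = f(1.440000) = 2.478784
  f(a) × f(c) < 0, new interval: [-0.030000, 1.440000]
Iteration 2:
  c_2 = (-0.030000 + 1.440000)/2 = 0.705000
  f(c_2) = f(0.705000) = -1.413647
  f(a) × f(c) ≥ 0, new interval: [0.705000, 1.440000]
Iteration 3:
  c_3 = (0.705000 + 1.440000)/2 = 1.072500
  f(c_3) = f(1.072500) = 0.368137
  f(a) × f(c) < 0, new interval: [0.705000, 1.072500]
Iteration 4:
  c_4 = (0.705000 + 1.072500)/2 = 0.888750
  f(c_4) = f(0.888750) = -0.545250
  f(a) × f(c) ≥ 0, new interval: [0.888750, 1.072500]

After 4 iteration(s), the approximation is c_4 = 0.888750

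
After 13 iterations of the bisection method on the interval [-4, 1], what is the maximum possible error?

Bisection error bound: |error| ≤ (b-a)/2^n
|error| ≤ (1 - (-4))/2^13 = 5/2^13
|error| ≤ 0.0006103516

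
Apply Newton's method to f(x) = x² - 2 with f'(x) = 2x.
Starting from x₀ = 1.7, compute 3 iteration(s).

f(x) = x² - 2
f'(x) = 2x
x₀ = 1.7

Newton-Raphson formula: x_{n+1} = x_n - f(x_n)/f'(x_n)

Iteration 1:
  f(1.700000) = 0.890000
  f'(1.700000) = 3.400000
  x_1 = 1.700000 - 0.890000/3.400000 = 1.438235
Iteration 2:
  f(1.438235) = 0.068521
  f'(1.438235) = 2.876471
  x_2 = 1.438235 - 0.068521/2.876471 = 1.414414
Iteration 3:
  f(1.414414) = 0.000567
  f'(1.414414) = 2.828828
  x_3 = 1.414414 - 0.000567/2.828828 = 1.414214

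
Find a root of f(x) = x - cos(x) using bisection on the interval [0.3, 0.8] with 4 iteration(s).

f(x) = x - cos(x)
Initial interval: [0.3, 0.8]

Iteration 1:
  c_1 = (0.300000 + 0.800000)/2 = 0.550000
  f(c_1) = f(0.550000) = -0.302525
  f(a) × f(c) ≥ 0, new interval: [0.550000, 0.800000]
Iteration 2:
  c_2 = (0.550000 + 0.800000)/2 = 0.675000
  f(c_2) = f(0.675000) = -0.105707
  f(a) × f(c) ≥ 0, new interval: [0.675000, 0.800000]
Iteration 3:
  c_3 = (0.675000 + 0.800000)/2 = 0.737500
  f(c_3) = f(0.737500) = -0.002652
  f(a) × f(c) ≥ 0, new interval: [0.737500, 0.800000]
Iteration 4:
  c_4 = (0.737500 + 0.800000)/2 = 0.768750
  f(c_4) = f(0.768750) = 0.049970
  f(a) × f(c) < 0, new interval: [0.737500, 0.768750]

After 4 iteration(s), the approximation is c_4 = 0.768750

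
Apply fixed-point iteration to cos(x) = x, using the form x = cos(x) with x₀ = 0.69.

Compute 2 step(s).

Equation: cos(x) = x
Fixed-point form: x = cos(x)
x₀ = 0.69

x_1 = g(0.690000) = 0.771246
x_2 = g(0.771246) = 0.717043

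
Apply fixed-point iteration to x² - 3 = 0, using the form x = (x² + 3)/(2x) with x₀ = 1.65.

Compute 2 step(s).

Equation: x² - 3 = 0
Fixed-point form: x = (x² + 3)/(2x)
x₀ = 1.65

x_1 = g(1.650000) = 1.734091
x_2 = g(1.734091) = 1.732052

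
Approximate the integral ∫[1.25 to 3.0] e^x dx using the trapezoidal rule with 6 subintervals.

f(x) = e^x
a = 1.25, b = 3.0, n = 6
h = (b - a)/n = 0.291667

Trapezoidal rule: (h/2)[f(x₀) + 2f(x₁) + 2f(x₂) + ... + f(xₙ)]

x_0 = 1.2500, f(x_0) = 3.490343, coefficient = 1
x_1 = 1.5417, f(x_1) = 4.672371, coefficient = 2
x_2 = 1.8333, f(x_2) = 6.254701, coefficient = 2
x_3 = 2.1250, f(x_3) = 8.372897, coefficient = 2
x_4 = 2.4167, f(x_4) = 11.208436, coefficient = 2
x_5 = 2.7083, f(x_5) = 15.004248, coefficient = 2
x_6 = 3.0000, f(x_6) = 20.085537, coefficient = 1

I ≈ (0.291667/2) × 114.601185 = 16.712673
Exact value: 16.595194
Error: 0.117479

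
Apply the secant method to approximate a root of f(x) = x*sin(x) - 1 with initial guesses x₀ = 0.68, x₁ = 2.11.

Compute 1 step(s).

f(x) = x*sin(x) - 1
x₀ = 0.68, x₁ = 2.11

Secant formula: x_{n+1} = x_n - f(x_n)(x_n - x_{n-1})/(f(x_n) - f(x_{n-1}))

Iteration 1:
  f(0.680000) = -0.572421
  f(2.110000) = 0.810629
  x_2 = 2.110000 - 0.810629×(2.110000 - 0.680000)/(0.810629 - (-0.572421))
       = 1.271853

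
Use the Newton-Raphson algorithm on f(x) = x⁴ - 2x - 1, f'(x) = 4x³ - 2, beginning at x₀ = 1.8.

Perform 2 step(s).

f(x) = x⁴ - 2x - 1
f'(x) = 4x³ - 2
x₀ = 1.8

Newton-Raphson formula: x_{n+1} = x_n - f(x_n)/f'(x_n)

Iteration 1:
  f(1.800000) = 5.897600
  f'(1.800000) = 21.328000
  x_1 = 1.800000 - 5.897600/21.328000 = 1.523481
Iteration 2:
  f(1.523481) = 1.340051
  f'(1.523481) = 12.143960
  x_2 = 1.523481 - 1.340051/12.143960 = 1.413134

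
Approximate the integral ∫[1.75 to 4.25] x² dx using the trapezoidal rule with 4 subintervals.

f(x) = x²
a = 1.75, b = 4.25, n = 4
h = (b - a)/n = 0.625000

Trapezoidal rule: (h/2)[f(x₀) + 2f(x₁) + 2f(x₂) + ... + f(xₙ)]

x_0 = 1.7500, f(x_0) = 3.062500, coefficient = 1
x_1 = 2.3750, f(x_1) = 5.640625, coefficient = 2
x_2 = 3.0000, f(x_2) = 9.000000, coefficient = 2
x_3 = 3.6250, f(x_3) = 13.140625, coefficient = 2
x_4 = 4.2500, f(x_4) = 18.062500, coefficient = 1

I ≈ (0.625000/2) × 76.687500 = 23.964844
Exact value: 23.802083
Error: 0.162760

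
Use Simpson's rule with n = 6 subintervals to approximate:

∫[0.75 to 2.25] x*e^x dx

f(x) = x*e^x
a = 0.75, b = 2.25, n = 6
h = (b - a)/n = 0.250000

Simpson's rule: (h/3)[f(x₀) + 4f(x₁) + 2f(x₂) + ... + f(xₙ)]

x_0 = 0.7500, f(x_0) = 1.587750, coefficient = 1
x_1 = 1.0000, f(x_1) = 2.718282, coefficient = 4
x_2 = 1.2500, f(x_2) = 4.362929, coefficient = 2
x_3 = 1.5000, f(x_3) = 6.722534, coefficient = 4
x_4 = 1.7500, f(x_4) = 10.070555, coefficient = 2
x_5 = 2.0000, f(x_5) = 14.778112, coefficient = 4
x_6 = 2.2500, f(x_6) = 21.347406, coefficient = 1

I ≈ (0.250000/3) × 148.677833 = 12.389819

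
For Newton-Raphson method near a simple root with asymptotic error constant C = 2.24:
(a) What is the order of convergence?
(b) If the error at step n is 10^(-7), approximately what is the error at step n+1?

(a) Newton-Raphson has quadratic (order 2) convergence near simple roots.
    This means |e_{n+1}| ≈ C|e_n|².

(b) With |e_n| = 10^(-7) and C = 2.24:
    |e_{n+1}| ≈ 2.24 × (10^(-7))² = 2.24 × 10^(-14)

(a) 2 (quadratic); (b) |e_{n+1}| ≈ 2.240e-14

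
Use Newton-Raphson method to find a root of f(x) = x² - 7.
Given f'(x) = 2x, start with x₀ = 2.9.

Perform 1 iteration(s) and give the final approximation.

f(x) = x² - 7
f'(x) = 2x
x₀ = 2.9

Newton-Raphson formula: x_{n+1} = x_n - f(x_n)/f'(x_n)

Iteration 1:
  f(2.900000) = 1.410000
  f'(2.900000) = 5.800000
  x_1 = 2.900000 - 1.410000/5.800000 = 2.656897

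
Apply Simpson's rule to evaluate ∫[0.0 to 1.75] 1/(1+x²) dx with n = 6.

f(x) = 1/(1+x²)
a = 0.0, b = 1.75, n = 6
h = (b - a)/n = 0.291667

Simpson's rule: (h/3)[f(x₀) + 4f(x₁) + 2f(x₂) + ... + f(xₙ)]

x_0 = 0.0000, f(x_0) = 1.000000, coefficient = 1
x_1 = 0.2917, f(x_1) = 0.921600, coefficient = 4
x_2 = 0.5833, f(x_2) = 0.746114, coefficient = 2
x_3 = 0.8750, f(x_3) = 0.566372, coefficient = 4
x_4 = 1.1667, f(x_4) = 0.423529, coefficient = 2
x_5 = 1.4583, f(x_5) = 0.319822, coefficient = 4
x_6 = 1.7500, f(x_6) = 0.246154, coefficient = 1

I ≈ (0.291667/3) × 10.816617 = 1.051616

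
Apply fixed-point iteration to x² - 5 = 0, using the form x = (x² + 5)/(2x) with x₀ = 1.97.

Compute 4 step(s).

Equation: x² - 5 = 0
Fixed-point form: x = (x² + 5)/(2x)
x₀ = 1.97

x_1 = g(1.970000) = 2.254036
x_2 = g(2.254036) = 2.236140
x_3 = g(2.236140) = 2.236068
x_4 = g(2.236068) = 2.236068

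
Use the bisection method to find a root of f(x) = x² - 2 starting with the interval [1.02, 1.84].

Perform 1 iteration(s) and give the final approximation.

f(x) = x² - 2
Initial interval: [1.02, 1.84]

Iteration 1:
  c_1 = (1.020000 + 1.840000)/2 = 1.430000
  f(c_1) = f(1.430000) = 0.044900
  f(a) × f(c) < 0, new interval: [1.020000, 1.430000]

After 1 iteration(s), the approximation is c_1 = 1.430000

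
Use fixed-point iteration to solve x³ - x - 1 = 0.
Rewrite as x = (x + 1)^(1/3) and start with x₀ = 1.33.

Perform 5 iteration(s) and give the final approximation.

Equation: x³ - x - 1 = 0
Fixed-point form: x = (x + 1)^(1/3)
x₀ = 1.33

x_1 = g(1.330000) = 1.325721
x_2 = g(1.325721) = 1.324908
x_3 = g(1.324908) = 1.324754
x_4 = g(1.324754) = 1.324725
x_5 = g(1.324725) = 1.324719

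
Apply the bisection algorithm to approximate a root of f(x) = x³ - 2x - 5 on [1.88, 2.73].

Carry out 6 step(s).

f(x) = x³ - 2x - 5
Initial interval: [1.88, 2.73]

Iteration 1:
  c_1 = (1.880000 + 2.730000)/2 = 2.305000
  f(c_1) = f(2.305000) = 2.636523
  f(a) × f(c) < 0, new interval: [1.880000, 2.305000]
Iteration 2:
  c_2 = (1.880000 + 2.305000)/2 = 2.092500
  f(c_2) = f(2.092500) = -0.022871
  f(a) × f(c) ≥ 0, new interval: [2.092500, 2.305000]
Iteration 3:
  c_3 = (2.092500 + 2.305000)/2 = 2.198750
  f(c_3) = f(2.198750) = 1.232360
  f(a) × f(c) < 0, new interval: [2.092500, 2.198750]
Iteration 4:
  c_4 = (2.092500 + 2.198750)/2 = 2.145625
  f(c_4) = f(2.145625) = 0.586578
  f(a) × f(c) < 0, new interval: [2.092500, 2.145625]
Iteration 5:
  c_5 = (2.092500 + 2.145625)/2 = 2.119063
  f(c_5) = f(2.119063) = 0.277368
  f(a) × f(c) < 0, new interval: [2.092500, 2.119063]
Iteration 6:
  c_6 = (2.092500 + 2.119063)/2 = 2.105781
  f(c_6) = f(2.105781) = 0.126134
  f(a) × f(c) < 0, new interval: [2.092500, 2.105781]

After 6 iteration(s), the approximation is c_6 = 2.105781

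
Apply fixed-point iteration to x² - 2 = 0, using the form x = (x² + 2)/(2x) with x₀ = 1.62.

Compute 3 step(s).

Equation: x² - 2 = 0
Fixed-point form: x = (x² + 2)/(2x)
x₀ = 1.62

x_1 = g(1.620000) = 1.427284
x_2 = g(1.427284) = 1.414273
x_3 = g(1.414273) = 1.414214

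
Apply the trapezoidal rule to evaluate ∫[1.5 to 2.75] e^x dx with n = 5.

f(x) = e^x
a = 1.5, b = 2.75, n = 5
h = (b - a)/n = 0.250000

Trapezoidal rule: (h/2)[f(x₀) + 2f(x₁) + 2f(x₂) + ... + f(xₙ)]

x_0 = 1.5000, f(x_0) = 4.481689, coefficient = 1
x_1 = 1.7500, f(x_1) = 5.754603, coefficient = 2
x_2 = 2.0000, f(x_2) = 7.389056, coefficient = 2
x_3 = 2.2500, f(x_3) = 9.487736, coefficient = 2
x_4 = 2.5000, f(x_4) = 12.182494, coefficient = 2
x_5 = 2.7500, f(x_5) = 15.642632, coefficient = 1

I ≈ (0.250000/2) × 89.752098 = 11.219012
Exact value: 11.160943
Error: 0.058069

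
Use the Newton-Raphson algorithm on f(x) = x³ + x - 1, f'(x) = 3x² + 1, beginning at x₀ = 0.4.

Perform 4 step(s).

f(x) = x³ + x - 1
f'(x) = 3x² + 1
x₀ = 0.4

Newton-Raphson formula: x_{n+1} = x_n - f(x_n)/f'(x_n)

Iteration 1:
  f(0.400000) = -0.536000
  f'(0.400000) = 1.480000
  x_1 = 0.400000 - (-0.536000)/1.480000 = 0.762162
Iteration 2:
  f(0.762162) = 0.204895
  f'(0.762162) = 2.742673
  x_2 = 0.762162 - 0.204895/2.742673 = 0.687456
Iteration 3:
  f(0.687456) = 0.012344
  f'(0.687456) = 2.417786
  x_3 = 0.687456 - 0.012344/2.417786 = 0.682350
Iteration 4:
  f(0.682350) = 0.000054
  f'(0.682350) = 2.396805
  x_4 = 0.682350 - 0.000054/2.396805 = 0.682328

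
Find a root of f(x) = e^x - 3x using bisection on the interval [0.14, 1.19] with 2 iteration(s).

f(x) = e^x - 3x
Initial interval: [0.14, 1.19]

Iteration 1:
  c_1 = (0.140000 + 1.190000)/2 = 0.665000
  f(c_1) = f(0.665000) = -0.050509
  f(a) × f(c) < 0, new interval: [0.140000, 0.665000]
Iteration 2:
  c_2 = (0.140000 + 0.665000)/2 = 0.402500
  f(c_2) = f(0.402500) = 0.288059
  f(a) × f(c) ≥ 0, new interval: [0.402500, 0.665000]

After 2 iteration(s), the approximation is c_2 = 0.402500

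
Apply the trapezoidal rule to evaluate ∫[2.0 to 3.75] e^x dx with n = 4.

f(x) = e^x
a = 2.0, b = 3.75, n = 4
h = (b - a)/n = 0.437500

Trapezoidal rule: (h/2)[f(x₀) + 2f(x₁) + 2f(x₂) + ... + f(xₙ)]

x_0 = 2.0000, f(x_0) = 7.389056, coefficient = 1
x_1 = 2.4375, f(x_1) = 11.444394, coefficient = 2
x_2 = 2.8750, f(x_2) = 17.725424, coefficient = 2
x_3 = 3.3125, f(x_3) = 27.453674, coefficient = 2
x_4 = 3.7500, f(x_4) = 42.521082, coefficient = 1

I ≈ (0.437500/2) × 163.157122 = 35.690620
Exact value: 35.132026
Error: 0.558595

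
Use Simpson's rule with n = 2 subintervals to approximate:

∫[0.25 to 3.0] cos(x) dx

f(x) = cos(x)
a = 0.25, b = 3.0, n = 2
h = (b - a)/n = 1.375000

Simpson's rule: (h/3)[f(x₀) + 4f(x₁) + 2f(x₂) + ... + f(xₙ)]

x_0 = 0.2500, f(x_0) = 0.968912, coefficient = 1
x_1 = 1.6250, f(x_1) = -0.054177, coefficient = 4
x_2 = 3.0000, f(x_2) = -0.989992, coefficient = 1

I ≈ (1.375000/3) × -0.237789 = -0.108986
Exact value: -0.106284
Error: 0.002702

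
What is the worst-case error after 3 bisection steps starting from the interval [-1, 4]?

Bisection error bound: |error| ≤ (b-a)/2^n
|error| ≤ (4 - (-1))/2^3 = 5/2^3
|error| ≤ 0.6250000000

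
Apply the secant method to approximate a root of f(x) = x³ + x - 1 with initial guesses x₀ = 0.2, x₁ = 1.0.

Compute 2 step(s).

f(x) = x³ + x - 1
x₀ = 0.2, x₁ = 1.0

Secant formula: x_{n+1} = x_n - f(x_n)(x_n - x_{n-1})/(f(x_n) - f(x_{n-1}))

Iteration 1:
  f(0.200000) = -0.792000
  f(1.000000) = 1.000000
  x_2 = 1.000000 - 1.000000×(1.000000 - 0.200000)/(1.000000 - (-0.792000))
       = 0.553571
Iteration 2:
  f(1.000000) = 1.000000
  f(0.553571) = -0.276791
  x_3 = 0.553571 - (-0.276791)×(0.553571 - 1.000000)/(-0.276791 - 1.000000)
       = 0.650351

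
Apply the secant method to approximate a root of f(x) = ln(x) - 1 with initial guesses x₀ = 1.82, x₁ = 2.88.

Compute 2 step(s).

f(x) = ln(x) - 1
x₀ = 1.82, x₁ = 2.88

Secant formula: x_{n+1} = x_n - f(x_n)(x_n - x_{n-1})/(f(x_n) - f(x_{n-1}))

Iteration 1:
  f(1.820000) = -0.401163
  f(2.880000) = 0.057790
  x_2 = 2.880000 - 0.057790×(2.880000 - 1.820000)/(0.057790 - (-0.401163))
       = 2.746527
Iteration 2:
  f(2.880000) = 0.057790
  f(2.746527) = 0.010337
  x_3 = 2.746527 - 0.010337×(2.746527 - 2.880000)/(0.010337 - 0.057790)
       = 2.717451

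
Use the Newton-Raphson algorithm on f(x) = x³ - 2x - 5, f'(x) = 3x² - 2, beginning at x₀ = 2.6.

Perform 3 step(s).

f(x) = x³ - 2x - 5
f'(x) = 3x² - 2
x₀ = 2.6

Newton-Raphson formula: x_{n+1} = x_n - f(x_n)/f'(x_n)

Iteration 1:
  f(2.600000) = 7.376000
  f'(2.600000) = 18.280000
  x_1 = 2.600000 - 7.376000/18.280000 = 2.196499
Iteration 2:
  f(2.196499) = 1.204247
  f'(2.196499) = 12.473822
  x_2 = 2.196499 - 1.204247/12.473822 = 2.099957
Iteration 3:
  f(2.099957) = 0.060517
  f'(2.099957) = 11.229458
  x_3 = 2.099957 - 0.060517/11.229458 = 2.094568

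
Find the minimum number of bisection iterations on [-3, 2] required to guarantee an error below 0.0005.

We need (b-a)/2^n ≤ 0.0005
(2 - (-3))/2^n ≤ 0.0005
5/2^n ≤ 0.0005
2^n ≥ 10000
n ≥ log₂(10000) = 13.29
n ≥ 14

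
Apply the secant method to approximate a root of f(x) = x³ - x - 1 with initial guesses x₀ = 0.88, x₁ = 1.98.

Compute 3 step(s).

f(x) = x³ - x - 1
x₀ = 0.88, x₁ = 1.98

Secant formula: x_{n+1} = x_n - f(x_n)(x_n - x_{n-1})/(f(x_n) - f(x_{n-1}))

Iteration 1:
  f(0.880000) = -1.198528
  f(1.980000) = 4.782392
  x_2 = 1.980000 - 4.782392×(1.980000 - 0.880000)/(4.782392 - (-1.198528))
       = 1.100431
Iteration 2:
  f(1.980000) = 4.782392
  f(1.100431) = -0.767866
  x_3 = 1.100431 - (-0.767866)×(1.100431 - 1.980000)/(-0.767866 - 4.782392)
       = 1.222117
Iteration 3:
  f(1.100431) = -0.767866
  f(1.222117) = -0.396798
  x_4 = 1.222117 - (-0.396798)×(1.222117 - 1.100431)/(-0.396798 - (-0.767866))
       = 1.352242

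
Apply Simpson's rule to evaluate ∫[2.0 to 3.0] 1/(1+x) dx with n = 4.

f(x) = 1/(1+x)
a = 2.0, b = 3.0, n = 4
h = (b - a)/n = 0.250000

Simpson's rule: (h/3)[f(x₀) + 4f(x₁) + 2f(x₂) + ... + f(xₙ)]

x_0 = 2.0000, f(x_0) = 0.333333, coefficient = 1
x_1 = 2.2500, f(x_1) = 0.307692, coefficient = 4
x_2 = 2.5000, f(x_2) = 0.285714, coefficient = 2
x_3 = 2.7500, f(x_3) = 0.266667, coefficient = 4
x_4 = 3.0000, f(x_4) = 0.250000, coefficient = 1

I ≈ (0.250000/3) × 3.452198 = 0.287683
Exact value: 0.287682
Error: 0.000001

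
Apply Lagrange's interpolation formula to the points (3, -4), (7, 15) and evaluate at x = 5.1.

Lagrange interpolation formula:
P(x) = Σ yᵢ × Lᵢ(x)
where Lᵢ(x) = Π_{j≠i} (x - xⱼ)/(xᵢ - xⱼ)

L_0(5.1) = (5.1 - 7)/(3 - 7) = 0.475000
L_1(5.1) = (5.1 - 3)/(7 - 3) = 0.525000

P(5.1) = (-4)×L_0(5.1) + 15×L_1(5.1)
P(5.1) = 5.975000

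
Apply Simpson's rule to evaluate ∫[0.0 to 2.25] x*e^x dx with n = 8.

f(x) = x*e^x
a = 0.0, b = 2.25, n = 8
h = (b - a)/n = 0.281250

Simpson's rule: (h/3)[f(x₀) + 4f(x₁) + 2f(x₂) + ... + f(xₙ)]

x_0 = 0.0000, f(x_0) = 0.000000, coefficient = 1
x_1 = 0.2812, f(x_1) = 0.372596, coefficient = 4
x_2 = 0.5625, f(x_2) = 0.987218, coefficient = 2
x_3 = 0.8438, f(x_3) = 1.961778, coefficient = 4
x_4 = 1.1250, f(x_4) = 3.465244, coefficient = 2
x_5 = 1.4062, f(x_5) = 5.738378, coefficient = 4
x_6 = 1.6875, f(x_6) = 9.122539, coefficient = 2
x_7 = 1.9688, f(x_7) = 14.099634, coefficient = 4
x_8 = 2.2500, f(x_8) = 21.347406, coefficient = 1

I ≈ (0.281250/3) × 137.186948 = 12.861276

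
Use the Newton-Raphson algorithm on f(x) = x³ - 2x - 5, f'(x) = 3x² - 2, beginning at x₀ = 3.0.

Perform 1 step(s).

f(x) = x³ - 2x - 5
f'(x) = 3x² - 2
x₀ = 3.0

Newton-Raphson formula: x_{n+1} = x_n - f(x_n)/f'(x_n)

Iteration 1:
  f(3.000000) = 16.000000
  f'(3.000000) = 25.000000
  x_1 = 3.000000 - 16.000000/25.000000 = 2.360000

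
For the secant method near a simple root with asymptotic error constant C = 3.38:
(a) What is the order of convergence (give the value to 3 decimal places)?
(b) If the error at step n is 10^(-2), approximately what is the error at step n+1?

(a) Secant method has superlinear convergence with order φ = (1+√5)/2 ≈ 1.618.
    This means |e_{n+1}| ≈ C|e_n|^1.618.

(b) With |e_n| = 10^(-2) and C = 3.38:
    |e_{n+1}| ≈ 3.38 × (10^(-2))^1.618 = 3.38 × 10^(-3.24)

(a) ≈ 1.618 (golden ratio); (b) |e_{n+1}| ≈ 1.963e-03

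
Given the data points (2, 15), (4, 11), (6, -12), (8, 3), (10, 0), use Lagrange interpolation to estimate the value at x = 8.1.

Lagrange interpolation formula:
P(x) = Σ yᵢ × Lᵢ(x)
where Lᵢ(x) = Π_{j≠i} (x - xⱼ)/(xᵢ - xⱼ)

L_0(8.1) = (8.1 - 4)/(2 - 4) × (8.1 - 6)/(2 - 6) × (8.1 - 8)/(2 - 8) × (8.1 - 10)/(2 - 10) = -0.004260
L_1(8.1) = (8.1 - 2)/(4 - 2) × (8.1 - 6)/(4 - 6) × (8.1 - 8)/(4 - 8) × (8.1 - 10)/(4 - 10) = 0.025353
L_2(8.1) = (8.1 - 2)/(6 - 2) × (8.1 - 4)/(6 - 4) × (8.1 - 8)/(6 - 8) × (8.1 - 10)/(6 - 10) = -0.074248
L_3(8.1) = (8.1 - 2)/(8 - 2) × (8.1 - 4)/(8 - 4) × (8.1 - 6)/(8 - 6) × (8.1 - 10)/(8 - 10) = 1.039478
L_4(8.1) = (8.1 - 2)/(10 - 2) × (8.1 - 4)/(10 - 4) × (8.1 - 6)/(10 - 6) × (8.1 - 8)/(10 - 8) = 0.013677

P(8.1) = 15×L_0(8.1) + 11×L_1(8.1) + (-12)×L_2(8.1) + 3×L_3(8.1) + 0×L_4(8.1)
P(8.1) = 4.224398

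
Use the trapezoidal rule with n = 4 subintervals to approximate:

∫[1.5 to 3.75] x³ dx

f(x) = x³
a = 1.5, b = 3.75, n = 4
h = (b - a)/n = 0.562500

Trapezoidal rule: (h/2)[f(x₀) + 2f(x₁) + 2f(x₂) + ... + f(xₙ)]

x_0 = 1.5000, f(x_0) = 3.375000, coefficient = 1
x_1 = 2.0625, f(x_1) = 8.773682, coefficient = 2
x_2 = 2.6250, f(x_2) = 18.087891, coefficient = 2
x_3 = 3.1875, f(x_3) = 32.385498, coefficient = 2
x_4 = 3.7500, f(x_4) = 52.734375, coefficient = 1

I ≈ (0.562500/2) × 174.603516 = 49.107239
Exact value: 48.172852
Error: 0.934387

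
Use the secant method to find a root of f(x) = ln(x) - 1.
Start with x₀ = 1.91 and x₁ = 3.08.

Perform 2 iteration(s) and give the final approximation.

f(x) = ln(x) - 1
x₀ = 1.91, x₁ = 3.08

Secant formula: x_{n+1} = x_n - f(x_n)(x_n - x_{n-1})/(f(x_n) - f(x_{n-1}))

Iteration 1:
  f(1.910000) = -0.352897
  f(3.080000) = 0.124930
  x_2 = 3.080000 - 0.124930×(3.080000 - 1.910000)/(0.124930 - (-0.352897))
       = 2.774099
Iteration 2:
  f(3.080000) = 0.124930
  f(2.774099) = 0.020326
  x_3 = 2.774099 - 0.020326×(2.774099 - 3.080000)/(0.020326 - 0.124930)
       = 2.714658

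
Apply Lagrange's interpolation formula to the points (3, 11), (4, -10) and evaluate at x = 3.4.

Lagrange interpolation formula:
P(x) = Σ yᵢ × Lᵢ(x)
where Lᵢ(x) = Π_{j≠i} (x - xⱼ)/(xᵢ - xⱼ)

L_0(3.4) = (3.4 - 4)/(3 - 4) = 0.600000
L_1(3.4) = (3.4 - 3)/(4 - 3) = 0.400000

P(3.4) = 11×L_0(3.4) + (-10)×L_1(3.4)
P(3.4) = 2.600000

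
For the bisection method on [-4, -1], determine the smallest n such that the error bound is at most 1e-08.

We need (b-a)/2^n ≤ 1e-08
(-1 - (-4))/2^n ≤ 1e-08
3/2^n ≤ 1e-08
2^n ≥ 300000000
n ≥ log₂(300000000) = 28.16
n ≥ 29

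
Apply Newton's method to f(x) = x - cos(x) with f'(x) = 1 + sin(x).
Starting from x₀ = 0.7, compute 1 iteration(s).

f(x) = x - cos(x)
f'(x) = 1 + sin(x)
x₀ = 0.7

Newton-Raphson formula: x_{n+1} = x_n - f(x_n)/f'(x_n)

Iteration 1:
  f(0.700000) = -0.064842
  f'(0.700000) = 1.644218
  x_1 = 0.700000 - (-0.064842)/1.644218 = 0.739436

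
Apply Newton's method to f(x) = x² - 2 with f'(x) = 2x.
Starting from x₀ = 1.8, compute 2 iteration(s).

f(x) = x² - 2
f'(x) = 2x
x₀ = 1.8

Newton-Raphson formula: x_{n+1} = x_n - f(x_n)/f'(x_n)

Iteration 1:
  f(1.800000) = 1.240000
  f'(1.800000) = 3.600000
  x_1 = 1.800000 - 1.240000/3.600000 = 1.455556
Iteration 2:
  f(1.455556) = 0.118642
  f'(1.455556) = 2.911111
  x_2 = 1.455556 - 0.118642/2.911111 = 1.414801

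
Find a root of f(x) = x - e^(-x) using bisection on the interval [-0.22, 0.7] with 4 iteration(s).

f(x) = x - e^(-x)
Initial interval: [-0.22, 0.7]

Iteration 1:
  c_1 = (-0.220000 + 0.700000)/2 = 0.240000
  f(c_1) = f(0.240000) = -0.546628
  f(a) × f(c) ≥ 0, new interval: [0.240000, 0.700000]
Iteration 2:
  c_2 = (0.240000 + 0.700000)/2 = 0.470000
  f(c_2) = f(0.470000) = -0.155002
  f(a) × f(c) ≥ 0, new interval: [0.470000, 0.700000]
Iteration 3:
  c_3 = (0.470000 + 0.700000)/2 = 0.585000
  f(c_3) = f(0.585000) = 0.027894
  f(a) × f(c) < 0, new interval: [0.470000, 0.585000]
Iteration 4:
  c_4 = (0.470000 + 0.585000)/2 = 0.527500
  f(c_4) = f(0.527500) = -0.062578
  f(a) × f(c) ≥ 0, new interval: [0.527500, 0.585000]

After 4 iteration(s), the approximation is c_4 = 0.527500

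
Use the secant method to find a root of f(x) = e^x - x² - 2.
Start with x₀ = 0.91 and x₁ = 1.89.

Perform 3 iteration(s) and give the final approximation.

f(x) = e^x - x² - 2
x₀ = 0.91, x₁ = 1.89

Secant formula: x_{n+1} = x_n - f(x_n)(x_n - x_{n-1})/(f(x_n) - f(x_{n-1}))

Iteration 1:
  f(0.910000) = -0.343777
  f(1.890000) = 1.047269
  x_2 = 1.890000 - 1.047269×(1.890000 - 0.910000)/(1.047269 - (-0.343777))
       = 1.152193
Iteration 2:
  f(1.890000) = 1.047269
  f(1.152193) = -0.162422
  x_3 = 1.152193 - (-0.162422)×(1.152193 - 1.890000)/(-0.162422 - 1.047269)
       = 1.251257
Iteration 3:
  f(1.152193) = -0.162422
  f(1.251257) = -0.070911
  x_4 = 1.251257 - (-0.070911)×(1.251257 - 1.152193)/(-0.070911 - (-0.162422))
       = 1.328021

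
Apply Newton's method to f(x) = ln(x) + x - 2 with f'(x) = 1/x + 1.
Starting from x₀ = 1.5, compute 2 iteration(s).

f(x) = ln(x) + x - 2
f'(x) = 1/x + 1
x₀ = 1.5

Newton-Raphson formula: x_{n+1} = x_n - f(x_n)/f'(x_n)

Iteration 1:
  f(1.500000) = -0.094535
  f'(1.500000) = 1.666667
  x_1 = 1.500000 - (-0.094535)/1.666667 = 1.556721
Iteration 2:
  f(1.556721) = -0.000697
  f'(1.556721) = 1.642376
  x_2 = 1.556721 - (-0.000697)/1.642376 = 1.557146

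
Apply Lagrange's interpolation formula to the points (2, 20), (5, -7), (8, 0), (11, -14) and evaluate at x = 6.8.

Lagrange interpolation formula:
P(x) = Σ yᵢ × Lᵢ(x)
where Lᵢ(x) = Π_{j≠i} (x - xⱼ)/(xᵢ - xⱼ)

L_0(6.8) = (6.8 - 5)/(2 - 5) × (6.8 - 8)/(2 - 8) × (6.8 - 11)/(2 - 11) = -0.056000
L_1(6.8) = (6.8 - 2)/(5 - 2) × (6.8 - 8)/(5 - 8) × (6.8 - 11)/(5 - 11) = 0.448000
L_2(6.8) = (6.8 - 2)/(8 - 2) × (6.8 - 5)/(8 - 5) × (6.8 - 11)/(8 - 11) = 0.672000
L_3(6.8) = (6.8 - 2)/(11 - 2) × (6.8 - 5)/(11 - 5) × (6.8 - 8)/(11 - 8) = -0.064000

P(6.8) = 20×L_0(6.8) + (-7)×L_1(6.8) + 0×L_2(6.8) + (-14)×L_3(6.8)
P(6.8) = -3.360000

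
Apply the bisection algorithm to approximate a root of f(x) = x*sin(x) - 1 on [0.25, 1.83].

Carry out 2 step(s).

f(x) = x*sin(x) - 1
Initial interval: [0.25, 1.83]

Iteration 1:
  c_1 = (0.250000 + 1.830000)/2 = 1.040000
  f(c_1) = f(1.040000) = -0.103100
  f(a) × f(c) ≥ 0, new interval: [1.040000, 1.830000]
Iteration 2:
  c_2 = (1.040000 + 1.830000)/2 = 1.435000
  f(c_2) = f(1.435000) = 0.421789
  f(a) × f(c) < 0, new interval: [1.040000, 1.435000]

After 2 iteration(s), the approximation is c_2 = 1.435000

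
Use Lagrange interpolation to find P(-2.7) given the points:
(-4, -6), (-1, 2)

Lagrange interpolation formula:
P(x) = Σ yᵢ × Lᵢ(x)
where Lᵢ(x) = Π_{j≠i} (x - xⱼ)/(xᵢ - xⱼ)

L_0(-2.7) = (-2.7 - (-1))/(-4 - (-1)) = 0.566667
L_1(-2.7) = (-2.7 - (-4))/(-1 - (-4)) = 0.433333

P(-2.7) = (-6)×L_0(-2.7) + 2×L_1(-2.7)
P(-2.7) = -2.533333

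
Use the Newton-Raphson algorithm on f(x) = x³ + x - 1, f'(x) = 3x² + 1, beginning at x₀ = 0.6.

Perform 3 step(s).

f(x) = x³ + x - 1
f'(x) = 3x² + 1
x₀ = 0.6

Newton-Raphson formula: x_{n+1} = x_n - f(x_n)/f'(x_n)

Iteration 1:
  f(0.600000) = -0.184000
  f'(0.600000) = 2.080000
  x_1 = 0.600000 - (-0.184000)/2.080000 = 0.688462
Iteration 2:
  f(0.688462) = 0.014778
  f'(0.688462) = 2.421938
  x_2 = 0.688462 - 0.014778/2.421938 = 0.682360
Iteration 3:
  f(0.682360) = 0.000077
  f'(0.682360) = 2.396845
  x_3 = 0.682360 - 0.000077/2.396845 = 0.682328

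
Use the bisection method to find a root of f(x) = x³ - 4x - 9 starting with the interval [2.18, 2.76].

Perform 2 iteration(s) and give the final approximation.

f(x) = x³ - 4x - 9
Initial interval: [2.18, 2.76]

Iteration 1:
  c_1 = (2.180000 + 2.760000)/2 = 2.470000
  f(c_1) = f(2.470000) = -3.810777
  f(a) × f(c) ≥ 0, new interval: [2.470000, 2.760000]
Iteration 2:
  c_2 = (2.470000 + 2.760000)/2 = 2.615000
  f(c_2) = f(2.615000) = -1.578042
  f(a) × f(c) ≥ 0, new interval: [2.615000, 2.760000]

After 2 iteration(s), the approximation is c_2 = 2.615000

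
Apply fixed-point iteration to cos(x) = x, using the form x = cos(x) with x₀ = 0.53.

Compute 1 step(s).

Equation: cos(x) = x
Fixed-point form: x = cos(x)
x₀ = 0.53

x_1 = g(0.530000) = 0.862807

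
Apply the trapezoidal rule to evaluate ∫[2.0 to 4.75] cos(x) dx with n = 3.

f(x) = cos(x)
a = 2.0, b = 4.75, n = 3
h = (b - a)/n = 0.916667

Trapezoidal rule: (h/2)[f(x₀) + 2f(x₁) + 2f(x₂) + ... + f(xₙ)]

x_0 = 2.0000, f(x_0) = -0.416147, coefficient = 1
x_1 = 2.9167, f(x_1) = -0.974811, coefficient = 2
x_2 = 3.8333, f(x_2) = -0.770137, coefficient = 2
x_3 = 4.7500, f(x_3) = 0.037602, coefficient = 1

I ≈ (0.916667/2) × -3.868440 = -1.773035
Exact value: -1.908590
Error: 0.135555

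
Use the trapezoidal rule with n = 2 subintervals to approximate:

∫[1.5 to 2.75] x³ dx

f(x) = x³
a = 1.5, b = 2.75, n = 2
h = (b - a)/n = 0.625000

Trapezoidal rule: (h/2)[f(x₀) + 2f(x₁) + 2f(x₂) + ... + f(xₙ)]

x_0 = 1.5000, f(x_0) = 3.375000, coefficient = 1
x_1 = 2.1250, f(x_1) = 9.595703, coefficient = 2
x_2 = 2.7500, f(x_2) = 20.796875, coefficient = 1

I ≈ (0.625000/2) × 43.363281 = 13.551025
Exact value: 13.032227
Error: 0.518799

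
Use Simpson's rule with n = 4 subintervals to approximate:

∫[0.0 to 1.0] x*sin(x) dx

f(x) = x*sin(x)
a = 0.0, b = 1.0, n = 4
h = (b - a)/n = 0.250000

Simpson's rule: (h/3)[f(x₀) + 4f(x₁) + 2f(x₂) + ... + f(xₙ)]

x_0 = 0.0000, f(x_0) = 0.000000, coefficient = 1
x_1 = 0.2500, f(x_1) = 0.061851, coefficient = 4
x_2 = 0.5000, f(x_2) = 0.239713, coefficient = 2
x_3 = 0.7500, f(x_3) = 0.511229, coefficient = 4
x_4 = 1.0000, f(x_4) = 0.841471, coefficient = 1

I ≈ (0.250000/3) × 3.613217 = 0.301101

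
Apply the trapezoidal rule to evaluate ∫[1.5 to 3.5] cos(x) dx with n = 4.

f(x) = cos(x)
a = 1.5, b = 3.5, n = 4
h = (b - a)/n = 0.500000

Trapezoidal rule: (h/2)[f(x₀) + 2f(x₁) + 2f(x₂) + ... + f(xₙ)]

x_0 = 1.5000, f(x_0) = 0.070737, coefficient = 1
x_1 = 2.0000, f(x_1) = -0.416147, coefficient = 2
x_2 = 2.5000, f(x_2) = -0.801144, coefficient = 2
x_3 = 3.0000, f(x_3) = -0.989992, coefficient = 2
x_4 = 3.5000, f(x_4) = -0.936457, coefficient = 1

I ≈ (0.500000/2) × -5.280285 = -1.320071
Exact value: -1.348278
Error: 0.028207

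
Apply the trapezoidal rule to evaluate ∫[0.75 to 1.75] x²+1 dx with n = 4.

f(x) = x²+1
a = 0.75, b = 1.75, n = 4
h = (b - a)/n = 0.250000

Trapezoidal rule: (h/2)[f(x₀) + 2f(x₁) + 2f(x₂) + ... + f(xₙ)]

x_0 = 0.7500, f(x_0) = 1.562500, coefficient = 1
x_1 = 1.0000, f(x_1) = 2.000000, coefficient = 2
x_2 = 1.2500, f(x_2) = 2.562500, coefficient = 2
x_3 = 1.5000, f(x_3) = 3.250000, coefficient = 2
x_4 = 1.7500, f(x_4) = 4.062500, coefficient = 1

I ≈ (0.250000/2) × 21.250000 = 2.656250
Exact value: 2.645833
Error: 0.010417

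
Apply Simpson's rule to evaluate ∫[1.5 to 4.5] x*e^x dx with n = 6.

f(x) = x*e^x
a = 1.5, b = 4.5, n = 6
h = (b - a)/n = 0.500000

Simpson's rule: (h/3)[f(x₀) + 4f(x₁) + 2f(x₂) + ... + f(xₙ)]

x_0 = 1.5000, f(x_0) = 6.722534, coefficient = 1
x_1 = 2.0000, f(x_1) = 14.778112, coefficient = 4
x_2 = 2.5000, f(x_2) = 30.456235, coefficient = 2
x_3 = 3.0000, f(x_3) = 60.256611, coefficient = 4
x_4 = 3.5000, f(x_4) = 115.904082, coefficient = 2
x_5 = 4.0000, f(x_5) = 218.392600, coefficient = 4
x_6 = 4.5000, f(x_6) = 405.077091, coefficient = 1

I ≈ (0.500000/3) × 1878.229550 = 313.038258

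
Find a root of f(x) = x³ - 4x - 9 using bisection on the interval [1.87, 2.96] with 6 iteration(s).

f(x) = x³ - 4x - 9
Initial interval: [1.87, 2.96]

Iteration 1:
  c_1 = (1.870000 + 2.960000)/2 = 2.415000
  f(c_1) = f(2.415000) = -4.575177
  f(a) × f(c) ≥ 0, new interval: [2.415000, 2.960000]
Iteration 2:
  c_2 = (2.415000 + 2.960000)/2 = 2.687500
  f(c_2) = f(2.687500) = -0.339111
  f(a) × f(c) ≥ 0, new interval: [2.687500, 2.960000]
Iteration 3:
  c_3 = (2.687500 + 2.960000)/2 = 2.823750
  f(c_3) = f(2.823750) = 2.220352
  f(a) × f(c) < 0, new interval: [2.687500, 2.823750]
Iteration 4:
  c_4 = (2.687500 + 2.823750)/2 = 2.755625
  f(c_4) = f(2.755625) = 0.902253
  f(a) × f(c) < 0, new interval: [2.687500, 2.755625]
Iteration 5:
  c_5 = (2.687500 + 2.755625)/2 = 2.721563
  f(c_5) = f(2.721563) = 0.272098
  f(a) × f(c) < 0, new interval: [2.687500, 2.721563]
Iteration 6:
  c_6 = (2.687500 + 2.721563)/2 = 2.704531
  f(c_6) = f(2.704531) = -0.035860
  f(a) × f(c) ≥ 0, new interval: [2.704531, 2.721563]

After 6 iteration(s), the approximation is c_6 = 2.704531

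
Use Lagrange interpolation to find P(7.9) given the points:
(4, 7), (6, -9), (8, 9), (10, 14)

Lagrange interpolation formula:
P(x) = Σ yᵢ × Lᵢ(x)
where Lᵢ(x) = Π_{j≠i} (x - xⱼ)/(xᵢ - xⱼ)

L_0(7.9) = (7.9 - 6)/(4 - 6) × (7.9 - 8)/(4 - 8) × (7.9 - 10)/(4 - 10) = -0.008312
L_1(7.9) = (7.9 - 4)/(6 - 4) × (7.9 - 8)/(6 - 8) × (7.9 - 10)/(6 - 10) = 0.051187
L_2(7.9) = (7.9 - 4)/(8 - 4) × (7.9 - 6)/(8 - 6) × (7.9 - 10)/(8 - 10) = 0.972563
L_3(7.9) = (7.9 - 4)/(10 - 4) × (7.9 - 6)/(10 - 6) × (7.9 - 8)/(10 - 8) = -0.015437

P(7.9) = 7×L_0(7.9) + (-9)×L_1(7.9) + 9×L_2(7.9) + 14×L_3(7.9)
P(7.9) = 8.018063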